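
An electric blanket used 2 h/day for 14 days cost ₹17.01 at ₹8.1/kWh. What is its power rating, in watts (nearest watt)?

Energy = ₹17.01 ÷ ₹8.1/kWh = 2.1 kWh
Runtime = 2 h/day × 14 days = 28 h
Power = 2.1 kWh ÷ 28 h = 0.075 kW = 75 W

75 W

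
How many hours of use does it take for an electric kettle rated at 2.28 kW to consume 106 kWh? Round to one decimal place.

46.5 h

Hours = 106 kWh ÷ 2.28 kW = 46.5 h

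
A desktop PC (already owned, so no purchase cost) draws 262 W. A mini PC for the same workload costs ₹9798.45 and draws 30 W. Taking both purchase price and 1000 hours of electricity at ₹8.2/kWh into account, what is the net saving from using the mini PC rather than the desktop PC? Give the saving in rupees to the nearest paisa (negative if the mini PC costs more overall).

desktop PC: ₹0.00 + (262/1000) kW × 1000 h × ₹8.2 = ₹0.00 + ₹2148.4 = ₹2148.4
mini PC: ₹9798.45 + (30/1000) kW × 1000 h × ₹8.2 = ₹9798.45 + ₹246 = ₹10044.45
Saving = ₹2148.4 − ₹10044.45 = −₹7896.05

-₹7896.05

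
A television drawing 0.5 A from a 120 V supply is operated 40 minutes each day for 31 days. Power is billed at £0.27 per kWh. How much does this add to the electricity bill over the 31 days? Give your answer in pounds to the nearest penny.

£0.33

Power = 0.5 A × 120 V = 60 W = 0.06 kW
Runtime = 40 min × 31 = 1240 min = 20.666666… h
Energy = 0.06 kW × 20.666666… h = 1.24 kWh
Cost = 1.24 kWh × £0.27/kWh = £0.33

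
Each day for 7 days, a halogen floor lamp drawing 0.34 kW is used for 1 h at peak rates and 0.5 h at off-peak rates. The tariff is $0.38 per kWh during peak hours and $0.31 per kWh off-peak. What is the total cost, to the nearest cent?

$1.27

Peak energy = 0.34 kW × 1 h × 7 = 2.38 kWh
Off-peak energy = 0.34 kW × 0.5 h × 7 = 1.19 kWh
Cost = 2.38 × $0.38 + 1.19 × $0.31 = $0.9044 + $0.3689 = $1.27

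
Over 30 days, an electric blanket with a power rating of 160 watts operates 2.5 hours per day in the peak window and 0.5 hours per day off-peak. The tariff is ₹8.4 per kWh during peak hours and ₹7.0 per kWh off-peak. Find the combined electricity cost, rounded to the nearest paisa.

Peak energy = 0.16 kW × 2.5 h × 30 = 12 kWh
Off-peak energy = 0.16 kW × 0.5 h × 30 = 2.4 kWh
Cost = 12 × ₹8.4 + 2.4 × ₹7.0 = ₹100.8 + ₹16.8 = ₹117.60

₹117.60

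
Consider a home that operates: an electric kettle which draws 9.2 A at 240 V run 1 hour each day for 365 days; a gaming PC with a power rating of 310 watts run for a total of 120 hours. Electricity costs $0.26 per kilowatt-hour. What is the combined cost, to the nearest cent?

$219.21

electric kettle: Power = 9.2 A × 240 V = 2208 W = 2.208 kW
electric kettle: Runtime = 1 h/day × 365 days = 365 h
electric kettle: 2.208 kW × 365 h = 805.92 kWh
gaming PC: 0.31 kW × 120 h = 37.2 kWh
Total energy = 843.12 kWh
Cost = 843.12 × $0.26 = $219.21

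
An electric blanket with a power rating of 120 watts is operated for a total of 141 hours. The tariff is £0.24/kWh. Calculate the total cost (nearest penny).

Energy = 0.12 kW × 141 h = 16.92 kWh
Cost = 16.92 kWh × £0.24/kWh = £4.06

£4.06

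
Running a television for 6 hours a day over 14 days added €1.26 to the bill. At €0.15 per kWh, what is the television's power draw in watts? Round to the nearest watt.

Energy = €1.26 ÷ €0.15/kWh = 8.4 kWh
Runtime = 6 h/day × 14 days = 84 h
Power = 8.4 kWh ÷ 84 h = 0.1 kW = 100 W

100 W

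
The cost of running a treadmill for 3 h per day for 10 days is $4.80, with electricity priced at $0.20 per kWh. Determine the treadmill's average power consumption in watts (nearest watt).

800 W

Energy = $4.80 ÷ $0.20/kWh = 24 kWh
Runtime = 3 h/day × 10 days = 30 h
Power = 24 kWh ÷ 30 h = 0.8 kW = 800 W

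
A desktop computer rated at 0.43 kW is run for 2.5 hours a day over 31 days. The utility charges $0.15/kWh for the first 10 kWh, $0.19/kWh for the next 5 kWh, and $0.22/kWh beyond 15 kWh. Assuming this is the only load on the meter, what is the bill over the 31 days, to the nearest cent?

Runtime = 2.5 h/day × 31 days = 77.5 h
Energy = 0.43 kW × 77.5 h = 33.325 kWh
Tier 1 (0–10 kWh): 10 × $0.15 = $1.5
Tier 2 (10–15 kWh): 5 × $0.19 = $0.95
Above 15 kWh: 18.325 × $0.22 = $4.0315
Bill = $6.48

$6.48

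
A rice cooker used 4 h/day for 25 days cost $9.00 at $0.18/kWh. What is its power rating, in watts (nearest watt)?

500 W

Energy = $9.00 ÷ $0.18/kWh = 50 kWh
Runtime = 4 h/day × 25 days = 100 h
Power = 50 kWh ÷ 100 h = 0.5 kW = 500 W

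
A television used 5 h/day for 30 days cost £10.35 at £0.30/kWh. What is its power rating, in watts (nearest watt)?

230 W

Energy = £10.35 ÷ £0.30/kWh = 34.5 kWh
Runtime = 5 h/day × 30 days = 150 h
Power = 34.5 kWh ÷ 150 h = 0.23 kW = 230 W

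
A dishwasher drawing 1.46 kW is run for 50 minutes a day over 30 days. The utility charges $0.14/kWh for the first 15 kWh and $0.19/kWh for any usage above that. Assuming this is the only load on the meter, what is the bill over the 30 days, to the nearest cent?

Runtime = 50 min × 30 = 1500 min = 25 h
Energy = 1.46 kW × 25 h = 36.5 kWh
Tier 1 (0–15 kWh): 15 × $0.14 = $2.1
Above 15 kWh: 21.5 × $0.19 = $4.085
Bill = $6.19

$6.19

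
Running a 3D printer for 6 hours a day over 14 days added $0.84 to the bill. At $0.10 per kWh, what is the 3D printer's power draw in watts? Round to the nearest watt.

Energy = $0.84 ÷ $0.10/kWh = 8.4 kWh
Runtime = 6 h/day × 14 days = 84 h
Power = 8.4 kWh ÷ 84 h = 0.1 kW = 100 W

100 W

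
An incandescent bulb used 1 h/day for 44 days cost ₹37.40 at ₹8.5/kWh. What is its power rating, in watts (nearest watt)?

Energy = ₹37.40 ÷ ₹8.5/kWh = 4.4 kWh
Runtime = 1 h/day × 44 days = 44 h
Power = 4.4 kWh ÷ 44 h = 0.1 kW = 100 W

100 W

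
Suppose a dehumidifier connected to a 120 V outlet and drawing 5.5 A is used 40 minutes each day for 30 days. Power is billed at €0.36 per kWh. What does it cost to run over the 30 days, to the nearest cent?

€4.75

Power = 5.5 A × 120 V = 660 W = 0.66 kW
Runtime = 40 min × 30 = 1200 min = 20 h
Energy = 0.66 kW × 20 h = 13.2 kWh
Cost = 13.2 kWh × €0.36/kWh = €4.75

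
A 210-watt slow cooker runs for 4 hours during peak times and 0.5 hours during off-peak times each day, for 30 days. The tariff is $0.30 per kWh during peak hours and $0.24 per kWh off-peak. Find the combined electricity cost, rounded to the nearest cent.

Peak energy = 0.21 kW × 4 h × 30 = 25.2 kWh
Off-peak energy = 0.21 kW × 0.5 h × 30 = 3.15 kWh
Cost = 25.2 × $0.30 + 3.15 × $0.24 = $7.56 + $0.756 = $8.32

$8.32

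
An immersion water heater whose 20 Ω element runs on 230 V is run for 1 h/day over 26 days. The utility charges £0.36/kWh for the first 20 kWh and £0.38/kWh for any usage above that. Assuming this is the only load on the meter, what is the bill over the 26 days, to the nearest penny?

Power = V²/R = 230²/20 = 2645 W = 2.645 kW
Runtime = 1 h/day × 26 days = 26 h
Energy = 2.645 kW × 26 h = 68.77 kWh
Tier 1 (0–20 kWh): 20 × £0.36 = £7.2
Above 20 kWh: 48.77 × £0.38 = £18.5326
Bill = £25.73

£25.73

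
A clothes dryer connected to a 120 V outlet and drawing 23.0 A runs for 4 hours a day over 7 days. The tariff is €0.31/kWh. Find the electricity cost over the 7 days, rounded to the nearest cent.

Power = 23.0 A × 120 V = 2760 W = 2.76 kW
Runtime = 4 h/day × 7 days = 28 h
Energy = 2.76 kW × 28 h = 77.28 kWh
Cost = 77.28 kWh × €0.31/kWh = €23.96

€23.96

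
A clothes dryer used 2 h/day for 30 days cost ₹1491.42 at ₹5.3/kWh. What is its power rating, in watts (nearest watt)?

4690 W

Energy = ₹1491.42 ÷ ₹5.3/kWh = 281.4 kWh
Runtime = 2 h/day × 30 days = 60 h
Power = 281.4 kWh ÷ 60 h = 4.69 kW = 4690 W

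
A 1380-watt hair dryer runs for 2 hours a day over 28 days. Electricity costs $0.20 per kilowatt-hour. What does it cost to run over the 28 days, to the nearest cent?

Runtime = 2 h/day × 28 days = 56 h
Energy = 1.38 kW × 56 h = 77.28 kWh
Cost = 77.28 kWh × $0.20/kWh = $15.46

$15.46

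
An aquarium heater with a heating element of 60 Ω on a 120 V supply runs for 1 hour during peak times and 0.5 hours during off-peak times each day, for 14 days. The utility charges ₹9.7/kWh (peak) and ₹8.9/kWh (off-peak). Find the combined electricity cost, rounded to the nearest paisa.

₹47.54

Power = V²/R = 120²/60 = 240 W = 0.24 kW
Peak energy = 0.24 kW × 1 h × 14 = 3.36 kWh
Off-peak energy = 0.24 kW × 0.5 h × 14 = 1.68 kWh
Cost = 3.36 × ₹9.7 + 1.68 × ₹8.9 = ₹32.592 + ₹14.952 = ₹47.54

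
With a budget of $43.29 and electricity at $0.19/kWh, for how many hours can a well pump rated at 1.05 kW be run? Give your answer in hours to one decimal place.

217.0 h

Energy available = $43.29 ÷ $0.19/kWh = 227.8421 kWh
Hours = 227.8421 kWh ÷ 1.05 kW = 217.0 h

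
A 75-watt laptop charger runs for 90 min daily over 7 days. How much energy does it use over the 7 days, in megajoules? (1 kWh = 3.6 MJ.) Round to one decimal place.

Runtime = 90 min × 7 = 630 min = 10.5 h
Energy = 0.075 kW × 10.5 h = 0.7875 kWh
= 0.7875 × 3.6 MJ = 2.8 MJ

2.8 MJ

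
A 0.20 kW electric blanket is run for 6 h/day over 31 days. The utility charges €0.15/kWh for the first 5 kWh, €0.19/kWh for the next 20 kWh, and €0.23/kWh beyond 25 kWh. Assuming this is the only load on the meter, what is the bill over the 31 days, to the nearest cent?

Runtime = 6 h/day × 31 days = 186 h
Energy = 0.2 kW × 186 h = 37.2 kWh
Tier 1 (0–5 kWh): 5 × €0.15 = €0.75
Tier 2 (5–25 kWh): 20 × €0.19 = €3.8
Above 25 kWh: 12.2 × €0.23 = €2.806
Bill = €7.36

€7.36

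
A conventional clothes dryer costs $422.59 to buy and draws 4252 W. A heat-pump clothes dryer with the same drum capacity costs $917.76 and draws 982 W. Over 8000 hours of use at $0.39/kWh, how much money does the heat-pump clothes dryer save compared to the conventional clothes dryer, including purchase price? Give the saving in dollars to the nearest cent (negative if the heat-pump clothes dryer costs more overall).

conventional clothes dryer: $422.59 + (4252/1000) kW × 8000 h × $0.39 = $422.59 + $13266.24 = $13688.83
heat-pump clothes dryer: $917.76 + (982/1000) kW × 8000 h × $0.39 = $917.76 + $3063.84 = $3981.6
Saving = $13688.83 − $3981.6 = $9707.23

$9707.23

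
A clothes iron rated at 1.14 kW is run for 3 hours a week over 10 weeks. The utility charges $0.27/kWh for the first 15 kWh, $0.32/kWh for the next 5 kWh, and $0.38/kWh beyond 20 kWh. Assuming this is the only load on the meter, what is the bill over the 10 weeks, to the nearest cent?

Runtime = 3 h/week × 10 weeks = 30 h
Energy = 1.14 kW × 30 h = 34.2 kWh
Tier 1 (0–15 kWh): 15 × $0.27 = $4.05
Tier 2 (15–20 kWh): 5 × $0.32 = $1.6
Above 20 kWh: 14.2 × $0.38 = $5.396
Bill = $11.05

$11.05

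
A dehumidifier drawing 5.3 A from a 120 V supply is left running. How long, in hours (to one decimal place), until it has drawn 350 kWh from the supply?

Power = 5.3 A × 120 V = 636 W = 0.636 kW
Hours = 350 kWh ÷ 0.636 kW = 550.3 h

550.3 h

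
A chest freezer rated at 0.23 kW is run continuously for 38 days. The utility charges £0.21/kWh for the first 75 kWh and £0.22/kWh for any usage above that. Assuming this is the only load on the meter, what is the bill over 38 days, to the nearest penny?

Runtime = 24 h × 38 = 912 h
Energy = 0.23 kW × 912 h = 209.76 kWh
Tier 1 (0–75 kWh): 75 × £0.21 = £15.75
Above 75 kWh: 134.76 × £0.22 = £29.6472
Bill = £45.40

£45.40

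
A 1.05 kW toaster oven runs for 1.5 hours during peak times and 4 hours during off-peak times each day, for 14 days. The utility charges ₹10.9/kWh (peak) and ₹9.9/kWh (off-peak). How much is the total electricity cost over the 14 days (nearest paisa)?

Peak energy = 1.05 kW × 1.5 h × 14 = 22.05 kWh
Off-peak energy = 1.05 kW × 4 h × 14 = 58.8 kWh
Cost = 22.05 × ₹10.9 + 58.8 × ₹9.9 = ₹240.345 + ₹582.12 = ₹822.47

₹822.47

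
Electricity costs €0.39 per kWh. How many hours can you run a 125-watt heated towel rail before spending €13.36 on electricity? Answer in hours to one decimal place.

274.1 h

Energy available = €13.36 ÷ €0.39/kWh = 34.2564 kWh
Hours = 34.2564 kWh ÷ 0.125 kW = 274.1 h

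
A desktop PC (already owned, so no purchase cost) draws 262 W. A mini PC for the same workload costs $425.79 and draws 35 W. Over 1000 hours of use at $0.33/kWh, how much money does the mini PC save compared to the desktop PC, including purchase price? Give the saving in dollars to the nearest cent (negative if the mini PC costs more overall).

desktop PC: $0.00 + (262/1000) kW × 1000 h × $0.33 = $0.00 + $86.46 = $86.46
mini PC: $425.79 + (35/1000) kW × 1000 h × $0.33 = $425.79 + $11.55 = $437.34
Saving = $86.46 − $437.34 = −$350.88

-$350.88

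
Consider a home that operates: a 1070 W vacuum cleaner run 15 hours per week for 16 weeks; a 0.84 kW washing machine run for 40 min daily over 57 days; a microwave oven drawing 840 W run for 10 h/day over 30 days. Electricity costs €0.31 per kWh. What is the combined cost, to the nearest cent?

€167.62

vacuum cleaner: Runtime = 15 h/week × 16 weeks = 240 h
vacuum cleaner: 1.07 kW × 240 h = 256.8 kWh
washing machine: Runtime = 40 min × 57 = 2280 min = 38 h
washing machine: 0.84 kW × 38 h = 31.92 kWh
microwave oven: Runtime = 10 h/day × 30 days = 300 h
microwave oven: 0.84 kW × 300 h = 252 kWh
Total energy = 540.72 kWh
Cost = 540.72 × €0.31 = €167.62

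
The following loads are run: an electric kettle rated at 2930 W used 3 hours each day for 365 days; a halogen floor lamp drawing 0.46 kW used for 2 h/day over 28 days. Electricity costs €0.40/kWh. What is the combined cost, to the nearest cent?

€1293.64

electric kettle: Runtime = 3 h/day × 365 days = 1095 h
electric kettle: 2.93 kW × 1095 h = 3208.35 kWh
halogen floor lamp: Runtime = 2 h/day × 28 days = 56 h
halogen floor lamp: 0.46 kW × 56 h = 25.76 kWh
Total energy = 3234.11 kWh
Cost = 3234.11 × €0.40 = €1293.64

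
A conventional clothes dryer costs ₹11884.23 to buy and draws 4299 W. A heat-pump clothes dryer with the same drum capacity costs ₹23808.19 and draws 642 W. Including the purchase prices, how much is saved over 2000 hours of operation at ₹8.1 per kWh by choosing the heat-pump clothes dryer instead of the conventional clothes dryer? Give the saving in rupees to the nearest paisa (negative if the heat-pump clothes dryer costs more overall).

conventional clothes dryer: ₹11884.23 + (4299/1000) kW × 2000 h × ₹8.1 = ₹11884.23 + ₹69643.8 = ₹81528.03
heat-pump clothes dryer: ₹23808.19 + (642/1000) kW × 2000 h × ₹8.1 = ₹23808.19 + ₹10400.4 = ₹34208.59
Saving = ₹81528.03 − ₹34208.59 = ₹47319.44

₹47319.44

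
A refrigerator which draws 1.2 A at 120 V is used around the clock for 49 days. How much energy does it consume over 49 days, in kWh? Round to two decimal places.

Power = 1.2 A × 120 V = 144 W = 0.144 kW
Runtime = 24 h × 49 = 1176 h
Energy = 0.144 kW × 1176 h = 169.344 kWh ≈ 169.34 kWh

169.34 kWh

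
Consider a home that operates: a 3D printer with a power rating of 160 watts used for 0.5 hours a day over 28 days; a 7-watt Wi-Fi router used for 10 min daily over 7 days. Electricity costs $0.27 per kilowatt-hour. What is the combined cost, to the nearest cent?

$0.61

3D printer: Runtime = 0.5 h/day × 28 days = 14 h
3D printer: 0.16 kW × 14 h = 2.24 kWh
Wi-Fi router: Runtime = 10 min × 7 = 70 min = 1.166666… h
Wi-Fi router: 0.007 kW × 1.166666… h = 0.008166… kWh
Total energy = 2.248166… kWh
Cost = 2.248166… × $0.27 = $0.61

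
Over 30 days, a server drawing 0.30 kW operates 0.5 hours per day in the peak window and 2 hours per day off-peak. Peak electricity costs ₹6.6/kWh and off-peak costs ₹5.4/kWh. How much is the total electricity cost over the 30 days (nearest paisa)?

Peak energy = 0.3 kW × 0.5 h × 30 = 4.5 kWh
Off-peak energy = 0.3 kW × 2 h × 30 = 18 kWh
Cost = 4.5 × ₹6.6 + 18 × ₹5.4 = ₹29.7 + ₹97.2 = ₹126.90

₹126.90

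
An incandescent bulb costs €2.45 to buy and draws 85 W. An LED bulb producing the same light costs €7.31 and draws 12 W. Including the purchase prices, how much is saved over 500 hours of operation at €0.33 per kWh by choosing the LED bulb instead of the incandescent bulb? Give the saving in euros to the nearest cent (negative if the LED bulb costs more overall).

€7.19

incandescent bulb: €2.45 + (85/1000) kW × 500 h × €0.33 = €2.45 + €14.025 = €16.475
LED bulb: €7.31 + (12/1000) kW × 500 h × €0.33 = €7.31 + €1.98 = €9.29
Saving = €16.475 − €9.29 = €7.185 → €7.19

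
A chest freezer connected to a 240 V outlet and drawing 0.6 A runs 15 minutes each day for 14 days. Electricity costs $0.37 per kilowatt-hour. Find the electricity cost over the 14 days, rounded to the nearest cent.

Power = 0.6 A × 240 V = 144 W = 0.144 kW
Runtime = 15 min × 14 = 210 min = 3.5 h
Energy = 0.144 kW × 3.5 h = 0.504 kWh
Cost = 0.504 kWh × $0.37/kWh = $0.19

$0.19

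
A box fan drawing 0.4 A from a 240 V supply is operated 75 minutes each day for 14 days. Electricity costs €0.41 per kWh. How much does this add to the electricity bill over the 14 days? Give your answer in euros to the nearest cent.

€0.69

Power = 0.4 A × 240 V = 96 W = 0.096 kW
Runtime = 75 min × 14 = 1050 min = 17.5 h
Energy = 0.096 kW × 17.5 h = 1.68 kWh
Cost = 1.68 kWh × €0.41/kWh = €0.69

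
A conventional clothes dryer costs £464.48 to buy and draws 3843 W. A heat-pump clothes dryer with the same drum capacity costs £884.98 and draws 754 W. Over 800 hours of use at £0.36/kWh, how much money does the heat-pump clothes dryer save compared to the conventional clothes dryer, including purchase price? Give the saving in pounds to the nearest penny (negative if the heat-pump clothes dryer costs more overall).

conventional clothes dryer: £464.48 + (3843/1000) kW × 800 h × £0.36 = £464.48 + £1106.784 = £1571.264
heat-pump clothes dryer: £884.98 + (754/1000) kW × 800 h × £0.36 = £884.98 + £217.152 = £1102.132
Saving = £1571.264 − £1102.132 = £469.132 → £469.13

£469.13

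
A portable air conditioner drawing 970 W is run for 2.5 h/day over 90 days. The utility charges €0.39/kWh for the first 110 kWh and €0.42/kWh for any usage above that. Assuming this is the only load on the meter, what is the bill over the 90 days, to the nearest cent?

€88.37

Runtime = 2.5 h/day × 90 days = 225 h
Energy = 0.97 kW × 225 h = 218.25 kWh
Tier 1 (0–110 kWh): 110 × €0.39 = €42.9
Above 110 kWh: 108.25 × €0.42 = €45.465
Bill = €88.37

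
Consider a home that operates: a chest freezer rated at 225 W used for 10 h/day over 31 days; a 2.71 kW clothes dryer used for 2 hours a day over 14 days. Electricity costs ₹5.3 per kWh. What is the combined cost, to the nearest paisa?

₹771.84

chest freezer: Runtime = 10 h/day × 31 days = 310 h
chest freezer: 0.225 kW × 310 h = 69.75 kWh
clothes dryer: Runtime = 2 h/day × 14 days = 28 h
clothes dryer: 2.71 kW × 28 h = 75.88 kWh
Total energy = 145.63 kWh
Cost = 145.63 × ₹5.3 = ₹771.84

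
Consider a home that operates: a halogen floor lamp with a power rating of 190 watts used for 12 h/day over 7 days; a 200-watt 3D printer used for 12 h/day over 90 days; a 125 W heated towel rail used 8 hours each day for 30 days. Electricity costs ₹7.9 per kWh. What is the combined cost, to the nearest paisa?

halogen floor lamp: Runtime = 12 h/day × 7 days = 84 h
halogen floor lamp: 0.19 kW × 84 h = 15.96 kWh
3D printer: Runtime = 12 h/day × 90 days = 1080 h
3D printer: 0.2 kW × 1080 h = 216 kWh
heated towel rail: Runtime = 8 h/day × 30 days = 240 h
heated towel rail: 0.125 kW × 240 h = 30 kWh
Total energy = 261.96 kWh
Cost = 261.96 × ₹7.9 = ₹2069.48

₹2069.48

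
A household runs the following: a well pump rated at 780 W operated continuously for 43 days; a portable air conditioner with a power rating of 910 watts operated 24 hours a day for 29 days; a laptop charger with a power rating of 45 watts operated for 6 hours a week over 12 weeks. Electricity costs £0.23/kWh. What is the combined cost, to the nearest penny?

£331.56

well pump: Runtime = 24 h × 43 = 1032 h
well pump: 0.78 kW × 1032 h = 804.96 kWh
portable air conditioner: Runtime = 24 h × 29 = 696 h
portable air conditioner: 0.91 kW × 696 h = 633.36 kWh
laptop charger: Runtime = 6 h/week × 12 weeks = 72 h
laptop charger: 0.045 kW × 72 h = 3.24 kWh
Total energy = 1441.56 kWh
Cost = 1441.56 × £0.23 = £331.56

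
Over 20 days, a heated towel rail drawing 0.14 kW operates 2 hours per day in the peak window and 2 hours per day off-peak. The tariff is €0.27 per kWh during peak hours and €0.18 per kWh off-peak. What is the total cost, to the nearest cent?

Peak energy = 0.14 kW × 2 h × 20 = 5.6 kWh
Off-peak energy = 0.14 kW × 2 h × 20 = 5.6 kWh
Cost = 5.6 × €0.27 + 5.6 × €0.18 = €1.512 + €1.008 = €2.52

€2.52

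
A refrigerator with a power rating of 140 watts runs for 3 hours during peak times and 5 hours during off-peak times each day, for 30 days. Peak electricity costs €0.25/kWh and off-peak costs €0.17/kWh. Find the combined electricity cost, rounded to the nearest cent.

€6.72

Peak energy = 0.14 kW × 3 h × 30 = 12.6 kWh
Off-peak energy = 0.14 kW × 5 h × 30 = 21 kWh
Cost = 12.6 × €0.25 + 21 × €0.17 = €3.15 + €3.57 = €6.72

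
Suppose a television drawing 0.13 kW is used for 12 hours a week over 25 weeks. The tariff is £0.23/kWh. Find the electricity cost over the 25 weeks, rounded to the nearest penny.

£8.97

Runtime = 12 h/week × 25 weeks = 300 h
Energy = 0.13 kW × 300 h = 39 kWh
Cost = 39 kWh × £0.23/kWh = £8.97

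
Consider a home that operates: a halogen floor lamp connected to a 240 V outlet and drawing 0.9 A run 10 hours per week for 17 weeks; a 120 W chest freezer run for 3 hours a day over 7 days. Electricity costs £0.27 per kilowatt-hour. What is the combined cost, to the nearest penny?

halogen floor lamp: Power = 0.9 A × 240 V = 216 W = 0.216 kW
halogen floor lamp: Runtime = 10 h/week × 17 weeks = 170 h
halogen floor lamp: 0.216 kW × 170 h = 36.72 kWh
chest freezer: Runtime = 3 h/day × 7 days = 21 h
chest freezer: 0.12 kW × 21 h = 2.52 kWh
Total energy = 39.24 kWh
Cost = 39.24 × £0.27 = £10.59

£10.59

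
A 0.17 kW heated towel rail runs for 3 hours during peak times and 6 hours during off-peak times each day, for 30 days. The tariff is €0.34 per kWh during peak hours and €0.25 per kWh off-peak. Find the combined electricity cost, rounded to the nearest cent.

Peak energy = 0.17 kW × 3 h × 30 = 15.3 kWh
Off-peak energy = 0.17 kW × 6 h × 30 = 30.6 kWh
Cost = 15.3 × €0.34 + 30.6 × €0.25 = €5.202 + €7.65 = €12.85

€12.85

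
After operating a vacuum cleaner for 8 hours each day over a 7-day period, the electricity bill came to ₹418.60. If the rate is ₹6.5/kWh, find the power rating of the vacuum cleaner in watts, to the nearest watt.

Energy = ₹418.60 ÷ ₹6.5/kWh = 64.4 kWh
Runtime = 8 h/day × 7 days = 56 h
Power = 64.4 kWh ÷ 56 h = 1.15 kW = 1150 W

1150 W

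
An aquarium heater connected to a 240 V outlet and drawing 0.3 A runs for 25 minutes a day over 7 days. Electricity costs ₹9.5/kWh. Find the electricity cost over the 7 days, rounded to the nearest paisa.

₹2.00

Power = 0.3 A × 240 V = 72 W = 0.072 kW
Runtime = 25 min × 7 = 175 min = 2.916666… h
Energy = 0.072 kW × 2.916666… h = 0.21 kWh
Cost = 0.21 kWh × ₹9.5/kWh = ₹2.00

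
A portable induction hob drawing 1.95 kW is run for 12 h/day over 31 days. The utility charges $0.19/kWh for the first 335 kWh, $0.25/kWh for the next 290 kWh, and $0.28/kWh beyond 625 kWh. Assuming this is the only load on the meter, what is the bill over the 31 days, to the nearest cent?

$164.26

Runtime = 12 h/day × 31 days = 372 h
Energy = 1.95 kW × 372 h = 725.4 kWh
Tier 1 (0–335 kWh): 335 × $0.19 = $63.65
Tier 2 (335–625 kWh): 290 × $0.25 = $72.5
Above 625 kWh: 100.4 × $0.28 = $28.112
Bill = $164.26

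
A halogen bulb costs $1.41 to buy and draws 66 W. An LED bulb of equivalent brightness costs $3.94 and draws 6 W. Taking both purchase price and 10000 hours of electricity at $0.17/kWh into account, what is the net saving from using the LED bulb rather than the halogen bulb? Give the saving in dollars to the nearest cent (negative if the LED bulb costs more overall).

$99.47

halogen bulb: $1.41 + (66/1000) kW × 10000 h × $0.17 = $1.41 + $112.2 = $113.61
LED bulb: $3.94 + (6/1000) kW × 10000 h × $0.17 = $3.94 + $10.2 = $14.14
Saving = $113.61 − $14.14 = $99.47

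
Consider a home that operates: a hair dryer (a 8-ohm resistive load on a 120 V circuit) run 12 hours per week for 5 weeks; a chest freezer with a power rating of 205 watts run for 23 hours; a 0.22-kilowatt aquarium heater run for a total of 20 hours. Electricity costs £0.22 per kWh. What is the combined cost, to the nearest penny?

hair dryer: Power = V²/R = 120²/8 = 1800 W = 1.8 kW
hair dryer: Runtime = 12 h/week × 5 weeks = 60 h
hair dryer: 1.8 kW × 60 h = 108 kWh
chest freezer: 0.205 kW × 23 h = 4.715 kWh
aquarium heater: 0.22 kW × 20 h = 4.4 kWh
Total energy = 117.115 kWh
Cost = 117.115 × £0.22 = £25.77

£25.77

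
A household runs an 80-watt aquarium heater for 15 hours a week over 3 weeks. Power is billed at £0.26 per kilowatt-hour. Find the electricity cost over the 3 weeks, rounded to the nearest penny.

£0.94

Runtime = 15 h/week × 3 weeks = 45 h
Energy = 0.08 kW × 45 h = 3.6 kWh
Cost = 3.6 kWh × £0.26/kWh = £0.94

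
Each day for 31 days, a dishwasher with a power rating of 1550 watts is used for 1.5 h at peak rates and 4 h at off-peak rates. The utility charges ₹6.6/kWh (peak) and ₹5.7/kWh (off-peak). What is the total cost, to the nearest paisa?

Peak energy = 1.55 kW × 1.5 h × 31 = 72.075 kWh
Off-peak energy = 1.55 kW × 4 h × 31 = 192.2 kWh
Cost = 72.075 × ₹6.6 + 192.2 × ₹5.7 = ₹475.695 + ₹1095.54 = ₹1571.24

₹1571.24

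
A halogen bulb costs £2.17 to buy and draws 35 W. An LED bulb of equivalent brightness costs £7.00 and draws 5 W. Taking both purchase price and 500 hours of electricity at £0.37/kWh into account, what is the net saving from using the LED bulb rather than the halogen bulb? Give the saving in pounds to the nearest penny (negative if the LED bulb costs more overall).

halogen bulb: £2.17 + (35/1000) kW × 500 h × £0.37 = £2.17 + £6.475 = £8.645
LED bulb: £7.00 + (5/1000) kW × 500 h × £0.37 = £7.00 + £0.925 = £7.925
Saving = £8.645 − £7.925 = £0.72

£0.72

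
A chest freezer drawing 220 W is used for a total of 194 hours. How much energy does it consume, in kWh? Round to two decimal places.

42.68 kWh

Energy = 0.22 kW × 194 h = 42.68 kWh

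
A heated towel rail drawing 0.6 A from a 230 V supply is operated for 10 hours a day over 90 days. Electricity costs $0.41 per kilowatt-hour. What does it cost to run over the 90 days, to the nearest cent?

$50.92

Power = 0.6 A × 230 V = 138 W = 0.138 kW
Runtime = 10 h/day × 90 days = 900 h
Energy = 0.138 kW × 900 h = 124.2 kWh
Cost = 124.2 kWh × $0.41/kWh = $50.92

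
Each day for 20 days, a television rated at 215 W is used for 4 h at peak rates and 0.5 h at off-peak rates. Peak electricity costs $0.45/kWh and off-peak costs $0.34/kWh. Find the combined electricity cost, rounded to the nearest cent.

$8.47

Peak energy = 0.215 kW × 4 h × 20 = 17.2 kWh
Off-peak energy = 0.215 kW × 0.5 h × 20 = 2.15 kWh
Cost = 17.2 × $0.45 + 2.15 × $0.34 = $7.74 + $0.731 = $8.47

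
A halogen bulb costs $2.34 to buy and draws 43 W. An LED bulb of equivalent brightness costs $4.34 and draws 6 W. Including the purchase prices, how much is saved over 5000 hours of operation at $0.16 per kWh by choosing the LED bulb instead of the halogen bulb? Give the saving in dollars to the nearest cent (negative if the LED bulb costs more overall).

halogen bulb: $2.34 + (43/1000) kW × 5000 h × $0.16 = $2.34 + $34.4 = $36.74
LED bulb: $4.34 + (6/1000) kW × 5000 h × $0.16 = $4.34 + $4.8 = $9.14
Saving = $36.74 − $9.14 = $27.6

$27.60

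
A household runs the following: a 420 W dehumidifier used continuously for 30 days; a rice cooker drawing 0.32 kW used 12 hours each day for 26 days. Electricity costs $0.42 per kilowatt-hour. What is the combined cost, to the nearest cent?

$168.94

dehumidifier: Runtime = 24 h × 30 = 720 h
dehumidifier: 0.42 kW × 720 h = 302.4 kWh
rice cooker: Runtime = 12 h/day × 26 days = 312 h
rice cooker: 0.32 kW × 312 h = 99.84 kWh
Total energy = 402.24 kWh
Cost = 402.24 × $0.42 = $168.94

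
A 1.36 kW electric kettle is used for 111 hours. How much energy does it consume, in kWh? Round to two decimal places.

150.96 kWh

Energy = 1.36 kW × 111 h = 150.96 kWh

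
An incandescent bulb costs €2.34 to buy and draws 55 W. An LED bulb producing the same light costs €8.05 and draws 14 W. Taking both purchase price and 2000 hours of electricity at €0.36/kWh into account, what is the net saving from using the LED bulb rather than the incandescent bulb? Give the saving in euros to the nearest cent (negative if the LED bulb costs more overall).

incandescent bulb: €2.34 + (55/1000) kW × 2000 h × €0.36 = €2.34 + €39.6 = €41.94
LED bulb: €8.05 + (14/1000) kW × 2000 h × €0.36 = €8.05 + €10.08 = €18.13
Saving = €41.94 − €18.13 = €23.81

€23.81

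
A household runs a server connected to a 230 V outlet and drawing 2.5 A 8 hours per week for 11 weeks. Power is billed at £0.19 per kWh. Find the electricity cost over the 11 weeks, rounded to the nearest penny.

Power = 2.5 A × 230 V = 575 W = 0.575 kW
Runtime = 8 h/week × 11 weeks = 88 h
Energy = 0.575 kW × 88 h = 50.6 kWh
Cost = 50.6 kWh × £0.19/kWh = £9.61

£9.61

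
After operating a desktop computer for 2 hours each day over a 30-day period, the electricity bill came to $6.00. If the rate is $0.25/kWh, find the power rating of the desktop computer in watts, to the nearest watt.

Energy = $6.00 ÷ $0.25/kWh = 24 kWh
Runtime = 2 h/day × 30 days = 60 h
Power = 24 kWh ÷ 60 h = 0.4 kW = 400 W

400 W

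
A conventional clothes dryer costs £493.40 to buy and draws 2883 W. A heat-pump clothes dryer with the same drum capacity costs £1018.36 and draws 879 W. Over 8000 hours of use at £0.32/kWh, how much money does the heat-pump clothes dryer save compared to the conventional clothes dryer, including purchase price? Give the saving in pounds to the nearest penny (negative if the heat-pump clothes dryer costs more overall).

conventional clothes dryer: £493.40 + (2883/1000) kW × 8000 h × £0.32 = £493.40 + £7380.48 = £7873.88
heat-pump clothes dryer: £1018.36 + (879/1000) kW × 8000 h × £0.32 = £1018.36 + £2250.24 = £3268.6
Saving = £7873.88 − £3268.6 = £4605.28

£4605.28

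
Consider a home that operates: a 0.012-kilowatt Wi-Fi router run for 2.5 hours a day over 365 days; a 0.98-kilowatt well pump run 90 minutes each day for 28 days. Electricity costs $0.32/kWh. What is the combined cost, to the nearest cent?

$16.68

Wi-Fi router: Runtime = 2.5 h/day × 365 days = 912.5 h
Wi-Fi router: 0.012 kW × 912.5 h = 10.95 kWh
well pump: Runtime = 90 min × 28 = 2520 min = 42 h
well pump: 0.98 kW × 42 h = 41.16 kWh
Total energy = 52.11 kWh
Cost = 52.11 × $0.32 = $16.68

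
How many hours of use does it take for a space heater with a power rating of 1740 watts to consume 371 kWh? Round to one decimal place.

Hours = 371 kWh ÷ 1.74 kW = 213.2 h

213.2 h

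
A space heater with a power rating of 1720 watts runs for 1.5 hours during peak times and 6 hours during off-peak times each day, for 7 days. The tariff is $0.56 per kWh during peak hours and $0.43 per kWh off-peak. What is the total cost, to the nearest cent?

$41.18

Peak energy = 1.72 kW × 1.5 h × 7 = 18.06 kWh
Off-peak energy = 1.72 kW × 6 h × 7 = 72.24 kWh
Cost = 18.06 × $0.56 + 72.24 × $0.43 = $10.1136 + $31.0632 = $41.18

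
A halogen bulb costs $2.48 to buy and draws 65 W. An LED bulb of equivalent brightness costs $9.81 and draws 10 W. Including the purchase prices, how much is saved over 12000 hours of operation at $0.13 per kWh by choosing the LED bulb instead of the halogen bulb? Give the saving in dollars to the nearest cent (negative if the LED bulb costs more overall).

halogen bulb: $2.48 + (65/1000) kW × 12000 h × $0.13 = $2.48 + $101.4 = $103.88
LED bulb: $9.81 + (10/1000) kW × 12000 h × $0.13 = $9.81 + $15.6 = $25.41
Saving = $103.88 − $25.41 = $78.47

$78.47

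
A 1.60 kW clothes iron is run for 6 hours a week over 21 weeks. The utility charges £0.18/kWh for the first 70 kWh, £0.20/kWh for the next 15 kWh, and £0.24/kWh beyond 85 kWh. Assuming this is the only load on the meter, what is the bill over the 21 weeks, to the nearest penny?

£43.58

Runtime = 6 h/week × 21 weeks = 126 h
Energy = 1.6 kW × 126 h = 201.6 kWh
Tier 1 (0–70 kWh): 70 × £0.18 = £12.6
Tier 2 (70–85 kWh): 15 × £0.20 = £3
Above 85 kWh: 116.6 × £0.24 = £27.984
Bill = £43.58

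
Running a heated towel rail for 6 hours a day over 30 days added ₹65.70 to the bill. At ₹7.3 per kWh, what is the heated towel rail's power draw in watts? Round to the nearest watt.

50 W

Energy = ₹65.70 ÷ ₹7.3/kWh = 9 kWh
Runtime = 6 h/day × 30 days = 180 h
Power = 9 kWh ÷ 180 h = 0.05 kW = 50 W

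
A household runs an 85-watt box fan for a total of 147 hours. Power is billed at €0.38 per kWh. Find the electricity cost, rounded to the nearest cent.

Energy = 0.085 kW × 147 h = 12.495 kWh
Cost = 12.495 kWh × €0.38/kWh = €4.75

€4.75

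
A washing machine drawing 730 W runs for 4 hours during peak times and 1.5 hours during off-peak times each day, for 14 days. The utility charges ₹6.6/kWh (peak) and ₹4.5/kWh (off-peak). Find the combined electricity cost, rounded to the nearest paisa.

₹338.79

Peak energy = 0.73 kW × 4 h × 14 = 40.88 kWh
Off-peak energy = 0.73 kW × 1.5 h × 14 = 15.33 kWh
Cost = 40.88 × ₹6.6 + 15.33 × ₹4.5 = ₹269.808 + ₹68.985 = ₹338.79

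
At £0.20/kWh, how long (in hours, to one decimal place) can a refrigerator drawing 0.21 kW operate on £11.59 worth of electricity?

276.0 h

Energy available = £11.59 ÷ £0.20/kWh = 57.95 kWh
Hours = 57.95 kWh ÷ 0.21 kW = 276.0 h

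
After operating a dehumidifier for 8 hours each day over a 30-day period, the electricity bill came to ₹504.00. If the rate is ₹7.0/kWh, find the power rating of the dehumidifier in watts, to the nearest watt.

Energy = ₹504.00 ÷ ₹7.0/kWh = 72 kWh
Runtime = 8 h/day × 30 days = 240 h
Power = 72 kWh ÷ 240 h = 0.3 kW = 300 W

300 W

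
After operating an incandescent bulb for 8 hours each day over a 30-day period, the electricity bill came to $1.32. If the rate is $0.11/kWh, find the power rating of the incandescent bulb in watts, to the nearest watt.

Energy = $1.32 ÷ $0.11/kWh = 12 kWh
Runtime = 8 h/day × 30 days = 240 h
Power = 12 kWh ÷ 240 h = 0.05 kW = 50 W

50 W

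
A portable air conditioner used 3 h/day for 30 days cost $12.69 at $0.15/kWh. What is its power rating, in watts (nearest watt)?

Energy = $12.69 ÷ $0.15/kWh = 84.6 kWh
Runtime = 3 h/day × 30 days = 90 h
Power = 84.6 kWh ÷ 90 h = 0.94 kW = 940 W

940 W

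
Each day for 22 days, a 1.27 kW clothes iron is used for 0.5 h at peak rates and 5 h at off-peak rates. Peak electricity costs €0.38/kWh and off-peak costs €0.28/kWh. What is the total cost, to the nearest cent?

€44.42

Peak energy = 1.27 kW × 0.5 h × 22 = 13.97 kWh
Off-peak energy = 1.27 kW × 5 h × 22 = 139.7 kWh
Cost = 13.97 × €0.38 + 139.7 × €0.28 = €5.3086 + €39.116 = €44.42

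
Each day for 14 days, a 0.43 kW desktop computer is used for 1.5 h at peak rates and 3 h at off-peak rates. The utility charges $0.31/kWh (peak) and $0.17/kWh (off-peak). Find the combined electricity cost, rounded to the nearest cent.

Peak energy = 0.43 kW × 1.5 h × 14 = 9.03 kWh
Off-peak energy = 0.43 kW × 3 h × 14 = 18.06 kWh
Cost = 9.03 × $0.31 + 18.06 × $0.17 = $2.7993 + $3.0702 = $5.87

$5.87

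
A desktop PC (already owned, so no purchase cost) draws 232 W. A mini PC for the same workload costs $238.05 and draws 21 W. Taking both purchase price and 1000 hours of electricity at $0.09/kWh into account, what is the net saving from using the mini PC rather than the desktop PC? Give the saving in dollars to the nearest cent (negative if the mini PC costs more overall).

desktop PC: $0.00 + (232/1000) kW × 1000 h × $0.09 = $0.00 + $20.88 = $20.88
mini PC: $238.05 + (21/1000) kW × 1000 h × $0.09 = $238.05 + $1.89 = $239.94
Saving = $20.88 − $239.94 = −$219.06

-$219.06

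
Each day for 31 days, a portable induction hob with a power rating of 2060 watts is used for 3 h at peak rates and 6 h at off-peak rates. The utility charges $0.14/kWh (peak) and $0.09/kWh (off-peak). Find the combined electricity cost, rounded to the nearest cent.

Peak energy = 2.06 kW × 3 h × 31 = 191.58 kWh
Off-peak energy = 2.06 kW × 6 h × 31 = 383.16 kWh
Cost = 191.58 × $0.14 + 383.16 × $0.09 = $26.8212 + $34.4844 = $61.31

$61.31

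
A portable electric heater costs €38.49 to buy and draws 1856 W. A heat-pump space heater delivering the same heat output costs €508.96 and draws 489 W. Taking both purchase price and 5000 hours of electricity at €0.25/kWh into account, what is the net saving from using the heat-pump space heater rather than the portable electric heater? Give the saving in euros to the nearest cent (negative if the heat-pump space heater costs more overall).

portable electric heater: €38.49 + (1856/1000) kW × 5000 h × €0.25 = €38.49 + €2320 = €2358.49
heat-pump space heater: €508.96 + (489/1000) kW × 5000 h × €0.25 = €508.96 + €611.25 = €1120.21
Saving = €2358.49 − €1120.21 = €1238.28

€1238.28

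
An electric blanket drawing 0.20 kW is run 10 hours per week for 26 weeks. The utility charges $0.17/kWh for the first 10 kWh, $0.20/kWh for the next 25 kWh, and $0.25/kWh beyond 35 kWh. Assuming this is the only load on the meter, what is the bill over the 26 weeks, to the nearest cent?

Runtime = 10 h/week × 26 weeks = 260 h
Energy = 0.2 kW × 260 h = 52 kWh
Tier 1 (0–10 kWh): 10 × $0.17 = $1.7
Tier 2 (10–35 kWh): 25 × $0.20 = $5
Above 35 kWh: 17 × $0.25 = $4.25
Bill = $10.95

$10.95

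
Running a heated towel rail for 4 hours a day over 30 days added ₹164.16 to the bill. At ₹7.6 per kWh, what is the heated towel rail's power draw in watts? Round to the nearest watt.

180 W

Energy = ₹164.16 ÷ ₹7.6/kWh = 21.6 kWh
Runtime = 4 h/day × 30 days = 120 h
Power = 21.6 kWh ÷ 120 h = 0.18 kW = 180 W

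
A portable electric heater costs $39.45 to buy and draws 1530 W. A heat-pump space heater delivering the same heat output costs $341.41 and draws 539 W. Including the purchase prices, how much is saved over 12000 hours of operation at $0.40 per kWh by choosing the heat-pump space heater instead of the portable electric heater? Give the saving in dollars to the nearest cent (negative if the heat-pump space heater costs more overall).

$4454.84

portable electric heater: $39.45 + (1530/1000) kW × 12000 h × $0.40 = $39.45 + $7344 = $7383.45
heat-pump space heater: $341.41 + (539/1000) kW × 12000 h × $0.40 = $341.41 + $2587.2 = $2928.61
Saving = $7383.45 − $2928.61 = $4454.84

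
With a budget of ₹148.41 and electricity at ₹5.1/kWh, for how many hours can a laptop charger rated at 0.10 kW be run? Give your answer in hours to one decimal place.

Energy available = ₹148.41 ÷ ₹5.1/kWh = 29.1 kWh
Hours = 29.1 kWh ÷ 0.1 kW = 291.0 h

291.0 h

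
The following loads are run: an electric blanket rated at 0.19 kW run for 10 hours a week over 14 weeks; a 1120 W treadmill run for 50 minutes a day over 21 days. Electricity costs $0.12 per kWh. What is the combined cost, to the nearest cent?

$5.54

electric blanket: Runtime = 10 h/week × 14 weeks = 140 h
electric blanket: 0.19 kW × 140 h = 26.6 kWh
treadmill: Runtime = 50 min × 21 = 1050 min = 17.5 h
treadmill: 1.12 kW × 17.5 h = 19.6 kWh
Total energy = 46.2 kWh
Cost = 46.2 × $0.12 = $5.54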